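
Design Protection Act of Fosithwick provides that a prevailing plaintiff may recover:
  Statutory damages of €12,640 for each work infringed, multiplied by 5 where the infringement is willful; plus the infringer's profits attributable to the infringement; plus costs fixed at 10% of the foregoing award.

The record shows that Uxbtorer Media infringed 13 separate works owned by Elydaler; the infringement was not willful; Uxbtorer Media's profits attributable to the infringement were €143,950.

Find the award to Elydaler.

Statutory damages: 13 × €12,640 = €164,320
Infringement not willful: no ×5 enhancement.
Combined award: €164,320 + €143,950 = €308,270
Costs: 10% of €308,270 = €30,827
Award plus costs: €308,270 + €30,827 = €339,097

€339,097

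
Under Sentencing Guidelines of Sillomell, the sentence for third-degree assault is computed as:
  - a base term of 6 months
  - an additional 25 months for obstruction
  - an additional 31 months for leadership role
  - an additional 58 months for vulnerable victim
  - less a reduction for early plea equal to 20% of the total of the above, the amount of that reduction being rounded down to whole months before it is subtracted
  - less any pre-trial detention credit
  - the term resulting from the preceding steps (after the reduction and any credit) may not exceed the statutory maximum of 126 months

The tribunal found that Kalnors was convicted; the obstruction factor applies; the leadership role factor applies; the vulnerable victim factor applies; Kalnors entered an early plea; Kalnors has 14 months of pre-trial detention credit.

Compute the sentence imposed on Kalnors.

82 months

Obstruction enhancement: +25 months
Leadership role enhancement: +31 months
Vulnerable victim enhancement: +58 months
Adjusted term: 6 months + 25 months + 31 months + 58 months = 120 months
Early plea reduction: 20% of 120 months = 24 months (rounded down)
After reduction: 120 − 24 = 96 months
Less pre-trial detention credit: 96 months − 14 months = 82 months
Cap at 126 months: 82 months is within the cap, no reduction.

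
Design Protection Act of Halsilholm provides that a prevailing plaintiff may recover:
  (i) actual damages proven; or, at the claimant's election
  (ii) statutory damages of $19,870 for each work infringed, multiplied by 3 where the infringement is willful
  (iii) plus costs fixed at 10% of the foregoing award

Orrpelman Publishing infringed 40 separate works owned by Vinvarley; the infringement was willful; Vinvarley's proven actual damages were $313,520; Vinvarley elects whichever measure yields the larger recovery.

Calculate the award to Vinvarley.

Statutory damages: 40 × $19,870 = $794,800
Trebled: 3 × $794,800 = $2,384,400
Greater of actual damages ($313,520) or enhanced statutory damages ($2,384,400): $2,384,400
Costs: 10% of $2,384,400 = $238,440
Award plus costs: $2,384,400 + $238,440 = $2,622,840

$2,622,840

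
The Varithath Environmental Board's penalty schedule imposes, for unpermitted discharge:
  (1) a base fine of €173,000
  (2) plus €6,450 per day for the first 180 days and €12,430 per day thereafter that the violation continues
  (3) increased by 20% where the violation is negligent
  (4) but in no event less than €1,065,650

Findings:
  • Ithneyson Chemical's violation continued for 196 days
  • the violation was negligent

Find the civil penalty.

First 180 days: 180 × €6,450 = €1,161,000
Remaining days: (196 − 180) × €12,430 = €198,880
Per-day component: €1,161,000 + €198,880 = €1,359,880
Base plus per-day: €173,000 + €1,359,880 = €1,532,880
Enhancement: 20% of €1,532,880 = €306,576
Enhanced fine: €1,532,880 + €306,576 = €1,839,456
Minimum €1,065,650: €1,839,456 meets the minimum, no increase.

€1,839,456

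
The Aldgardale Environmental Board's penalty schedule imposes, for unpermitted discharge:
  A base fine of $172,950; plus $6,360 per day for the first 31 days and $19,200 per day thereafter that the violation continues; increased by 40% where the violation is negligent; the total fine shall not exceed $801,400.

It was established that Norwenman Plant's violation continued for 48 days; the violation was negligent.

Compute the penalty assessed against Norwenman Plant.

First 31 days: 31 × $6,360 = $197,160
Remaining days: (48 − 31) × $19,200 = $326,400
Per-day component: $197,160 + $326,400 = $523,560
Base plus per-day: $172,950 + $523,560 = $696,510
Enhancement: 40% of $696,510 = $278,604
Enhanced fine: $696,510 + $278,604 = $975,114
Cap at $801,400: $975,114 exceeds the cap → $801,400

Civil penalty: $801,400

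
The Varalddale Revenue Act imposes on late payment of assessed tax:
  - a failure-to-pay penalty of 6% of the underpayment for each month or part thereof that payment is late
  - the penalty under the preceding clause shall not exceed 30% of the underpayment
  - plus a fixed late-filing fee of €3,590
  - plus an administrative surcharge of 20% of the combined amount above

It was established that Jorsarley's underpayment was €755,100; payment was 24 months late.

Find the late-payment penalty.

€276,144

Accrued rate: 6% × 24 = 144%, capped at 30% → 30%
Failure-to-pay penalty: 30% of €755,100 = €226,530
Penalty before surcharge: €226,530 + €3,590 = €230,120
Administrative surcharge: 20% of €230,120 = €46,024
Total penalty: €230,120 + €46,024 = €276,144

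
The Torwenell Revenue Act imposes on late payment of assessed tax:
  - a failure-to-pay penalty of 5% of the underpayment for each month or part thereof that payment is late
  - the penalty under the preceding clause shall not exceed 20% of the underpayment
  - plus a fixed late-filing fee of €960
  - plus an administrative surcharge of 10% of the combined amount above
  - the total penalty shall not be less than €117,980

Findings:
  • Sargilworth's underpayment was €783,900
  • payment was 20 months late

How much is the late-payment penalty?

€173,514

Accrued rate: 5% × 20 = 100%, capped at 20% → 20%
Failure-to-pay penalty: 20% of €783,900 = €156,780
Penalty before surcharge: €156,780 + €960 = €157,740
Administrative surcharge: 10% of €157,740 = €15,774
Total penalty: €157,740 + €15,774 = €173,514
Minimum €117,980: €173,514 meets the minimum, no increase.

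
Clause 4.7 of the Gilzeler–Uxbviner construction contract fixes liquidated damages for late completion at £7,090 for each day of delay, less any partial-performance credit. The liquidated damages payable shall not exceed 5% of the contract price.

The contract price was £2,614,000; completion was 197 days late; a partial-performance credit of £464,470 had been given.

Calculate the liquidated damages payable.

Per-day damages: 197 × £7,090 = £1,396,730
Less partial-performance credit: £1,396,730 − £464,470 = £932,260
Cap: 5% of £2,614,000 = £130,700
Cap at £130,700: £932,260 exceeds the cap → £130,700

£130,700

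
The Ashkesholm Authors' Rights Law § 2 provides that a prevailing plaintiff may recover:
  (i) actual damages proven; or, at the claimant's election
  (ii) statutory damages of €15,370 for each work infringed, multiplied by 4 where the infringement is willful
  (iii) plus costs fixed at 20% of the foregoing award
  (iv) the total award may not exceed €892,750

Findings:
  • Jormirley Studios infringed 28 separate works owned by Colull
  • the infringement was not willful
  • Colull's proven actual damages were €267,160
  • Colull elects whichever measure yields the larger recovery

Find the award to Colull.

Statutory damages: 28 × €15,370 = €430,360
Infringement not willful: no ×4 enhancement.
Greater of actual damages (€267,160) or statutory damages (€430,360): €430,360
Costs: 20% of €430,360 = €86,072
Award plus costs: €430,360 + €86,072 = €516,432
Cap at €892,750: €516,432 is within the cap, no reduction.

€516,432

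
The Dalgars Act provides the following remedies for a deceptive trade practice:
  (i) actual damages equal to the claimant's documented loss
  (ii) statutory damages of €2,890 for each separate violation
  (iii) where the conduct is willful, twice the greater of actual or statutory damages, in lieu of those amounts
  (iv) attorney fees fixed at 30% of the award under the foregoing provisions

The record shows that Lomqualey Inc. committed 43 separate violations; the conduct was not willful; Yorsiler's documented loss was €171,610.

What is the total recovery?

Statutory damages: 43 × €2,890 = €124,270
Conduct not willful: the in-lieu enhancement does not apply.
Actual plus statutory damages: €171,610 + €124,270 = €295,880
Attorney fees: 30% of €295,880 = €88,764
Total recovery: €295,880 + €88,764 = €384,644

€384,644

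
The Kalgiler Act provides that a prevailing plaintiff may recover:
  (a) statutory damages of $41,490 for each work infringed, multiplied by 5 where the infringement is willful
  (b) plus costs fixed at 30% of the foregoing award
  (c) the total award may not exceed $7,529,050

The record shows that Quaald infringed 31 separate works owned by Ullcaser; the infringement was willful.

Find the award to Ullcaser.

$7,529,050

Statutory damages: 31 × $41,490 = $1,286,190
Multiplied by 5: 5 × $1,286,190 = $6,430,950
Costs: 30% of $6,430,950 = $1,929,285
Award plus costs: $6,430,950 + $1,929,285 = $8,360,235
Cap at $7,529,050: $8,360,235 exceeds the cap → $7,529,050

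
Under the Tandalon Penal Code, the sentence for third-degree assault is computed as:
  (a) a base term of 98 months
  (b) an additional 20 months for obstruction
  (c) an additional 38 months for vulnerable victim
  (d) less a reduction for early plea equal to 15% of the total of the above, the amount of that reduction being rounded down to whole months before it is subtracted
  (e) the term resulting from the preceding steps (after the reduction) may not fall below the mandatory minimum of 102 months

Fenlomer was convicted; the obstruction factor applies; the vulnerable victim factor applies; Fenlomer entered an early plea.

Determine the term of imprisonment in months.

Obstruction enhancement: +20 months
Vulnerable victim enhancement: +38 months
Adjusted term: 98 months + 20 months + 38 months = 156 months
Early plea reduction: 15% of 156 months = 23 months (rounded down)
After reduction: 156 − 23 = 133 months
Minimum 102 months: 133 months meets the minimum, no increase.

133 months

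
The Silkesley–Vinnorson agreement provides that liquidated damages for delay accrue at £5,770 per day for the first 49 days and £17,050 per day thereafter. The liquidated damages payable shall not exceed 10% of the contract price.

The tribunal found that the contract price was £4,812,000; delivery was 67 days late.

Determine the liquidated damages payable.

£481,200

First 49 days: 49 × £5,770 = £282,730
Remaining days: (67 − 49) × £17,050 = £306,900
Accrued per-day damages: £282,730 + £306,900 = £589,630
Cap: 10% of £4,812,000 = £481,200
Cap at £481,200: £589,630 exceeds the cap → £481,200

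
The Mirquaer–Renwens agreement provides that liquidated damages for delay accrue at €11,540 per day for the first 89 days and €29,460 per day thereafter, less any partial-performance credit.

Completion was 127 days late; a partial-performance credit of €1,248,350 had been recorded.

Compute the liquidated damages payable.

€898,190

First 89 days: 89 × €11,540 = €1,027,060
Remaining days: (127 − 89) × €29,460 = €1,119,480
Accrued per-day damages: €1,027,060 + €1,119,480 = €2,146,540
Less partial-performance credit: €2,146,540 − €1,248,350 = €898,190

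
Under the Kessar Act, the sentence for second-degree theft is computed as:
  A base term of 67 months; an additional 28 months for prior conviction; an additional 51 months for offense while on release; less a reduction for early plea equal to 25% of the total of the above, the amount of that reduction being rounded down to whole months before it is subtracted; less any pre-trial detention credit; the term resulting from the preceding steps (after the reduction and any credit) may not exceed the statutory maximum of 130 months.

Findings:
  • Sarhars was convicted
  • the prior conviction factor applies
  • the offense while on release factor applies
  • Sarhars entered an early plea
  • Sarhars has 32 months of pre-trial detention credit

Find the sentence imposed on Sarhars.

78 months

Prior conviction enhancement: +28 months
Offense while on release enhancement: +51 months
Adjusted term: 67 months + 28 months + 51 months = 146 months
Early plea reduction: 25% of 146 months = 36 months (rounded down)
After reduction: 146 − 36 = 110 months
Less pre-trial detention credit: 110 months − 32 months = 78 months
Cap at 130 months: 78 months is within the cap, no reduction.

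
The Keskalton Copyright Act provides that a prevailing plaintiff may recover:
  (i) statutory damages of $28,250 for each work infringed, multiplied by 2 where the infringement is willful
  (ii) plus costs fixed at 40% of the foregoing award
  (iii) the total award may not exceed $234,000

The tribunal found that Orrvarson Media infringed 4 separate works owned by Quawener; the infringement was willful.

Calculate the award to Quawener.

Statutory damages: 4 × $28,250 = $113,000
Doubled: 2 × $113,000 = $226,000
Costs: 40% of $226,000 = $90,400
Award plus costs: $226,000 + $90,400 = $316,400
Cap at $234,000: $316,400 exceeds the cap → $234,000

$234,000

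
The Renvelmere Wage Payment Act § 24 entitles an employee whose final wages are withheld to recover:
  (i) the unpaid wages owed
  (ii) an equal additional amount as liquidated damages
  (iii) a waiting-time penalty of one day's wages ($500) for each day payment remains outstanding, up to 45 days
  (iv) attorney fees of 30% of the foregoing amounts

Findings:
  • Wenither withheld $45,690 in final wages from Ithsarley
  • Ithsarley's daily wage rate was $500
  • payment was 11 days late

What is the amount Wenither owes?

Liquidated damages (equal amount): $45,690
Penalty days: min(11, 45) = 11
Waiting-time penalty: 11 × $500 = $5,500
Subtotal: $45,690 + $45,690 + $5,500 = $96,880
Attorney fees: 30% of $96,880 = $29,064
Total award: $96,880 + $29,064 = $125,944

$125,944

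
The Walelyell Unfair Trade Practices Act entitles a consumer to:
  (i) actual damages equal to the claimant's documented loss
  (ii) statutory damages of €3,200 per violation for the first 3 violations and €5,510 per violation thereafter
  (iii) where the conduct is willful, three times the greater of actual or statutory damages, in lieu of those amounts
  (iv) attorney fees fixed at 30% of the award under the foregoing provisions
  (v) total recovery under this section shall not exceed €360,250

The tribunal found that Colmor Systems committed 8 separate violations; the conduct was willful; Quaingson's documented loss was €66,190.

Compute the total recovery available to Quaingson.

First 3 violations: 3 × €3,200 = €9,600
Remaining violations: (8 − 3) × €5,510 = €27,550
Statutory damages: €9,600 + €27,550 = €37,150
Greater of actual damages (€66,190) or statutory damages (€37,150): €66,190
Trebled: 3 × €66,190 = €198,570
Attorney fees: 30% of €198,570 = €59,571
Total before cap: €198,570 + €59,571 = €258,141
Cap at €360,250: €258,141 is within the cap, no reduction.

Total recovery: €258,141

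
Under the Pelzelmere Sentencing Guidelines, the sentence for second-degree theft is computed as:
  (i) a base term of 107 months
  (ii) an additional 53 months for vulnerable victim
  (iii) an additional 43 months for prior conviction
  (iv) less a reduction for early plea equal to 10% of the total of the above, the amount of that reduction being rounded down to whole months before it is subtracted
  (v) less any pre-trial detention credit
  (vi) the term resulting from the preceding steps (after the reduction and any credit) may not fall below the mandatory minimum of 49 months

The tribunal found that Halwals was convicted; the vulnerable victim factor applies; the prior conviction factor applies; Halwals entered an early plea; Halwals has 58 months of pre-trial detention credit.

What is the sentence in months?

Vulnerable victim enhancement: +53 months
Prior conviction enhancement: +43 months
Adjusted term: 107 months + 53 months + 43 months = 203 months
Early plea reduction: 10% of 203 months = 20 months (rounded down)
After reduction: 203 − 20 = 183 months
Less pre-trial detention credit: 183 months − 58 months = 125 months
Minimum 49 months: 125 months meets the minimum, no increase.

125 months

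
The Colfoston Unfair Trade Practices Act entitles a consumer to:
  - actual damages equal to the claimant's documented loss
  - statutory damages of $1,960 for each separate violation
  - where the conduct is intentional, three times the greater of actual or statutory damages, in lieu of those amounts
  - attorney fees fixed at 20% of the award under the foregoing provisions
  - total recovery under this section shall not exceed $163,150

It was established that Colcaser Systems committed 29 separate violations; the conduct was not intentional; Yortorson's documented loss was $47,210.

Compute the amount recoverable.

Statutory damages: 29 × $1,960 = $56,840
Conduct not intentional: the in-lieu enhancement does not apply.
Actual plus statutory damages: $47,210 + $56,840 = $104,050
Attorney fees: 20% of $104,050 = $20,810
Total before cap: $104,050 + $20,810 = $124,860
Cap at $163,150: $124,860 is within the cap, no reduction.

$124,860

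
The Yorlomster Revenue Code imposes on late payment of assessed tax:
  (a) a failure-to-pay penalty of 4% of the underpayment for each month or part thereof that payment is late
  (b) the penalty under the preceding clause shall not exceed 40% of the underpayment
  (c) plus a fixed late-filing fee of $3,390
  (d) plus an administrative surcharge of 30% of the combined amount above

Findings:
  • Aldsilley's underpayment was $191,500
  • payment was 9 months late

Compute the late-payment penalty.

Accrued rate: 4% × 9 = 36%, capped at 40% → 36%
Failure-to-pay penalty: 36% of $191,500 = $68,940
Penalty before surcharge: $68,940 + $3,390 = $72,330
Administrative surcharge: 30% of $72,330 = $21,699
Total penalty: $72,330 + $21,699 = $94,029

$94,029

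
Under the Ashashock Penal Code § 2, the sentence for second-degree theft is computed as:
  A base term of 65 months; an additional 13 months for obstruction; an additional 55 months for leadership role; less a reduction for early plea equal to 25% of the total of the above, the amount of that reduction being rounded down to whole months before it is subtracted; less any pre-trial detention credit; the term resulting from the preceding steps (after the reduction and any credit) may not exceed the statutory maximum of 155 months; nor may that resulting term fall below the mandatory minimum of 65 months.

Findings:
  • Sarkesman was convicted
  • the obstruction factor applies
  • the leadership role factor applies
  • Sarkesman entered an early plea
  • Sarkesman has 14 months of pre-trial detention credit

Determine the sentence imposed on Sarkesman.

Obstruction enhancement: +13 months
Leadership role enhancement: +55 months
Adjusted term: 65 months + 13 months + 55 months = 133 months
Early plea reduction: 25% of 133 months = 33 months (rounded down)
After reduction: 133 − 33 = 100 months
Less pre-trial detention credit: 100 months − 14 months = 86 months
Cap at 155 months: 86 months is within the cap, no reduction.
Minimum 65 months: 86 months meets the minimum, no increase.

86 months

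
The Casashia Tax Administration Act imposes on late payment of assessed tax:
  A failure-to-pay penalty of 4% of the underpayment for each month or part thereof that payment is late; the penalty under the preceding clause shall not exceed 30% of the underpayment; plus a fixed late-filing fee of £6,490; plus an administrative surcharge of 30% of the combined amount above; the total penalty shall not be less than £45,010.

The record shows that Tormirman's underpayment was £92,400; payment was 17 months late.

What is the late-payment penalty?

Accrued rate: 4% × 17 = 68%, capped at 30% → 30%
Failure-to-pay penalty: 30% of £92,400 = £27,720
Penalty before surcharge: £27,720 + £6,490 = £34,210
Administrative surcharge: 30% of £34,210 = £10,263
Total penalty: £34,210 + £10,263 = £44,473
Minimum £45,010: £44,473 is below the minimum → £45,010

Penalty: £45,010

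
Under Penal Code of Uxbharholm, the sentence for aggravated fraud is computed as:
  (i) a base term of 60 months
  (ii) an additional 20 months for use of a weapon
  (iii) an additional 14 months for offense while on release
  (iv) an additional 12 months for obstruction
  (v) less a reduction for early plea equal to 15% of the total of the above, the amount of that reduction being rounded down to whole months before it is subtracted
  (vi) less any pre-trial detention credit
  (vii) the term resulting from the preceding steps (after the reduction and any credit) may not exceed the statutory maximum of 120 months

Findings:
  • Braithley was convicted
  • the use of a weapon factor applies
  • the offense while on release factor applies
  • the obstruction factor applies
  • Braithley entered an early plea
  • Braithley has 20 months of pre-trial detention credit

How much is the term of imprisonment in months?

71 months

Use of a weapon enhancement: +20 months
Offense while on release enhancement: +14 months
Obstruction enhancement: +12 months
Adjusted term: 60 months + 20 months + 14 months + 12 months = 106 months
Early plea reduction: 15% of 106 months = 15 months (rounded down)
After reduction: 106 − 15 = 91 months
Less pre-trial detention credit: 91 months − 20 months = 71 months
Cap at 120 months: 71 months is within the cap, no reduction.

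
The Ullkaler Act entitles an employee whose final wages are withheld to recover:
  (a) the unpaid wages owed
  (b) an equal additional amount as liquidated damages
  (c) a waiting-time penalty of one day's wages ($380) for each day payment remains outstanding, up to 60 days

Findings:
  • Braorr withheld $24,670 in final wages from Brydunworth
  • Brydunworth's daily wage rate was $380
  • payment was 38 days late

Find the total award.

Liquidated damages (equal amount): $24,670
Penalty days: min(38, 60) = 38
Waiting-time penalty: 38 × $380 = $14,440
Total award: $24,670 + $24,670 + $14,440 = $63,780

$63,780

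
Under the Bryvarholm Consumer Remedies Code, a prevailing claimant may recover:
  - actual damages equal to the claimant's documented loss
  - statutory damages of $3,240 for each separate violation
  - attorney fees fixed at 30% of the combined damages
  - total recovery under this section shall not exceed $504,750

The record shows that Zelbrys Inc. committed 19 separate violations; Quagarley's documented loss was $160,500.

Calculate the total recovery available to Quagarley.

$288,678

Statutory damages: 19 × $3,240 = $61,560
Combined damages: $160,500 + $61,560 = $222,060
Attorney fees: 30% of $222,060 = $66,618
Total before cap: $222,060 + $66,618 = $288,678
Cap at $504,750: $288,678 is within the cap, no reduction.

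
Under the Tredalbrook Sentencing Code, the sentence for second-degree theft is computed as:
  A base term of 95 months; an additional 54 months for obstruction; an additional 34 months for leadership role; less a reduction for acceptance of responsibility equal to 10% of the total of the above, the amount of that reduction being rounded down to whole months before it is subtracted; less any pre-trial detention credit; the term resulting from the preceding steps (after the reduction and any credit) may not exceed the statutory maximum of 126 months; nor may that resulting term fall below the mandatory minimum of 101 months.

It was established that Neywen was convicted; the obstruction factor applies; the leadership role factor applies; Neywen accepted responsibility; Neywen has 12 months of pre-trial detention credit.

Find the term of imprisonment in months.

Obstruction enhancement: +54 months
Leadership role enhancement: +34 months
Adjusted term: 95 months + 54 months + 34 months = 183 months
Acceptance of responsibility reduction: 10% of 183 months = 18 months (rounded down)
After reduction: 183 − 18 = 165 months
Less pre-trial detention credit: 165 months − 12 months = 153 months
Cap at 126 months: 153 months exceeds the cap → 126 months
Minimum 101 months: 126 months meets the minimum, no increase.

126 months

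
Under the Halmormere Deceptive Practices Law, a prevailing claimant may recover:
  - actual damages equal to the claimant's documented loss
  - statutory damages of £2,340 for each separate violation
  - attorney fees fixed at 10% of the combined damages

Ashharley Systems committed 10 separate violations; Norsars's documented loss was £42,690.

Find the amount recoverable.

Statutory damages: 10 × £2,340 = £23,400
Combined damages: £42,690 + £23,400 = £66,090
Attorney fees: 10% of £66,090 = £6,609
Total recovery: £66,090 + £6,609 = £72,699

Total recovery: £72,699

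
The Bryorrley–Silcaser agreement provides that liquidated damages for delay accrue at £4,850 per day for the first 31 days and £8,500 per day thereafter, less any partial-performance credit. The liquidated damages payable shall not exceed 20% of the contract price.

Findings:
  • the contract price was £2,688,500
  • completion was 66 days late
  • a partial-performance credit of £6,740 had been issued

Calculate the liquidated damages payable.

First 31 days: 31 × £4,850 = £150,350
Remaining days: (66 − 31) × £8,500 = £297,500
Accrued per-day damages: £150,350 + £297,500 = £447,850
Less partial-performance credit: £447,850 − £6,740 = £441,110
Cap: 20% of £2,688,500 = £537,700
Cap at £537,700: £441,110 is within the cap, no reduction.

Liquidated damages: £441,110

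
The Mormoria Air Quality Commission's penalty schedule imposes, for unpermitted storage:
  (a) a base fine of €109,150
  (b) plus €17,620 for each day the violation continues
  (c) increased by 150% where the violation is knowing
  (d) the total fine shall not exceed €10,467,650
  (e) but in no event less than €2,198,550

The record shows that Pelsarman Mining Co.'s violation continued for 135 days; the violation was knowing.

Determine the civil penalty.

Per-day component: 135 × €17,620 = €2,378,700
Base plus per-day: €109,150 + €2,378,700 = €2,487,850
Enhancement: 150% of €2,487,850 = €3,731,775
Enhanced fine: €2,487,850 + €3,731,775 = €6,219,625
Cap at €10,467,650: €6,219,625 is within the cap, no reduction.
Minimum €2,198,550: €6,219,625 meets the minimum, no increase.

Civil penalty: €6,219,625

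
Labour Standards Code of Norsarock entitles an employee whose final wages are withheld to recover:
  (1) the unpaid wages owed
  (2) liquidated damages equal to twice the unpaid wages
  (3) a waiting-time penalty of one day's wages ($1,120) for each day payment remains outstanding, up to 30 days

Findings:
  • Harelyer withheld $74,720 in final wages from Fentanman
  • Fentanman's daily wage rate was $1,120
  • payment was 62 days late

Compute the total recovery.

Doubled: 2 × $74,720 = $149,440
Penalty days: min(62, 30) = 30
Waiting-time penalty: 30 × $1,120 = $33,600
Total award: $74,720 + $149,440 + $33,600 = $257,760

$257,760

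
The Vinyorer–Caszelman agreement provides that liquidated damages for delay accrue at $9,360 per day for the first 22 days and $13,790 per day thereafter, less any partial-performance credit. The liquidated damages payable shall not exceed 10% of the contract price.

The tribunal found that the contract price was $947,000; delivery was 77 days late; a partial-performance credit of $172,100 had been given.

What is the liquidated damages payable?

Liquidated damages: $94,700

First 22 days: 22 × $9,360 = $205,920
Remaining days: (77 − 22) × $13,790 = $758,450
Accrued per-day damages: $205,920 + $758,450 = $964,370
Less partial-performance credit: $964,370 − $172,100 = $792,270
Cap: 10% of $947,000 = $94,700
Cap at $94,700: $792,270 exceeds the cap → $94,700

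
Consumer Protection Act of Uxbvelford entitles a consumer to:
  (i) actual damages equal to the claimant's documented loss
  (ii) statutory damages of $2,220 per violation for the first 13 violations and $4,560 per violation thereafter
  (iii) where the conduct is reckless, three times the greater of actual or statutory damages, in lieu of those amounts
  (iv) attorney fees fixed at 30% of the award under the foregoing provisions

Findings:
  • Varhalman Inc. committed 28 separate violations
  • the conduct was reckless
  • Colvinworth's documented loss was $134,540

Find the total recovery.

First 13 violations: 13 × $2,220 = $28,860
Remaining violations: (28 − 13) × $4,560 = $68,400
Statutory damages: $28,860 + $68,400 = $97,260
Greater of actual damages ($134,540) or statutory damages ($97,260): $134,540
Trebled: 3 × $134,540 = $403,620
Attorney fees: 30% of $403,620 = $121,086
Total recovery: $403,620 + $121,086 = $524,706

$524,706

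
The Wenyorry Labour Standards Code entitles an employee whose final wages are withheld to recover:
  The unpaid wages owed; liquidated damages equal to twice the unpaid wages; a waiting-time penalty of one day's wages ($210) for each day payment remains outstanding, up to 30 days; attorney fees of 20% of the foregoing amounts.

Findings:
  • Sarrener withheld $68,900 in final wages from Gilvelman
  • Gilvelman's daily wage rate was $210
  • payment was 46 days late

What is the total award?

$255,600

Doubled: 2 × $68,900 = $137,800
Penalty days: min(46, 30) = 30
Waiting-time penalty: 30 × $210 = $6,300
Subtotal: $68,900 + $137,800 + $6,300 = $213,000
Attorney fees: 20% of $213,000 = $42,600
Total award: $213,000 + $42,600 = $255,600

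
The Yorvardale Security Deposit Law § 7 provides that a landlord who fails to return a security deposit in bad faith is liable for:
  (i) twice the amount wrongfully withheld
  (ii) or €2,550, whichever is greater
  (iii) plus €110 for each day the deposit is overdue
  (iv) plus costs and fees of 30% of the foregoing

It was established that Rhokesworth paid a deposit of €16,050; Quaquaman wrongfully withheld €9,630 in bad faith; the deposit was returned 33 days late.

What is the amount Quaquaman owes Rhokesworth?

€29,757

Doubled: 2 × €9,630 = €19,260
Minimum €2,550: €19,260 meets the minimum, no increase.
Late-return penalty: 33 × €110 = €3,630
Damages plus late penalty: €19,260 + €3,630 = €22,890
Costs and fees: 30% of €22,890 = €6,867
Total recovery: €22,890 + €6,867 = €29,757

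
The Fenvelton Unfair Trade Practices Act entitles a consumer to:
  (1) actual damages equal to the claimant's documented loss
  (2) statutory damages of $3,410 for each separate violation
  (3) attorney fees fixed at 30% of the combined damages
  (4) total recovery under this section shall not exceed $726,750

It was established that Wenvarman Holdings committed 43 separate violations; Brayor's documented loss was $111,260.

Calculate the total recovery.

Statutory damages: 43 × $3,410 = $146,630
Combined damages: $111,260 + $146,630 = $257,890
Attorney fees: 30% of $257,890 = $77,367
Total before cap: $257,890 + $77,367 = $335,257
Cap at $726,750: $335,257 is within the cap, no reduction.

$335,257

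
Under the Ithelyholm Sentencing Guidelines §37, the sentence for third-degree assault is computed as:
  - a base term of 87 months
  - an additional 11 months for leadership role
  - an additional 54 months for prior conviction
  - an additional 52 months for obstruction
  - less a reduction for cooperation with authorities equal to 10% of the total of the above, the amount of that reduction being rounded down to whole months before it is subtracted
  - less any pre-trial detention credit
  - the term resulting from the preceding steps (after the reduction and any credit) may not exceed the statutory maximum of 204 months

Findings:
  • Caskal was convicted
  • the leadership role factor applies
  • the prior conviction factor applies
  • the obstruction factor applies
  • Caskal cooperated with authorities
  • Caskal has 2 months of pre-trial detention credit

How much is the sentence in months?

Leadership role enhancement: +11 months
Prior conviction enhancement: +54 months
Obstruction enhancement: +52 months
Adjusted term: 87 months + 11 months + 54 months + 52 months = 204 months
Cooperation with authorities reduction: 10% of 204 months = 20 months (rounded down)
After reduction: 204 − 20 = 184 months
Less pre-trial detention credit: 184 months − 2 months = 182 months
Cap at 204 months: 182 months is within the cap, no reduction.

Sentence: 182 months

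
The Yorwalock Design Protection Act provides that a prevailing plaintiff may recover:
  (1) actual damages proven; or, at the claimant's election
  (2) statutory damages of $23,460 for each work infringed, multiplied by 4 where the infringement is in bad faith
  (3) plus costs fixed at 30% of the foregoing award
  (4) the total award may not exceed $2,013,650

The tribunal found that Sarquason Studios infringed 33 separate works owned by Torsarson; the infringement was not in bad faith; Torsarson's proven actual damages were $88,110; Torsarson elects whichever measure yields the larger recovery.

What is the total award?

Statutory damages: 33 × $23,460 = $774,180
Infringement not in bad faith: no ×4 enhancement.
Greater of actual damages ($88,110) or statutory damages ($774,180): $774,180
Costs: 30% of $774,180 = $232,254
Award plus costs: $774,180 + $232,254 = $1,006,434
Cap at $2,013,650: $1,006,434 is within the cap, no reduction.

$1,006,434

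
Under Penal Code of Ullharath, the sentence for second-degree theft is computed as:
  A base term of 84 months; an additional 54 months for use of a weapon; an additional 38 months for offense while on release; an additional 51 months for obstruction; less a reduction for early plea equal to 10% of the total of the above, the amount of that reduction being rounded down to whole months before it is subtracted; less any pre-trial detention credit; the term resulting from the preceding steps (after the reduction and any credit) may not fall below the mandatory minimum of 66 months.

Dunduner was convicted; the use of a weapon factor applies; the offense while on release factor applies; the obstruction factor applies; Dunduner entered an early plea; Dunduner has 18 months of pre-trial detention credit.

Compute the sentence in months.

Use of a weapon enhancement: +54 months
Offense while on release enhancement: +38 months
Obstruction enhancement: +51 months
Adjusted term: 84 months + 54 months + 38 months + 51 months = 227 months
Early plea reduction: 10% of 227 months = 22 months (rounded down)
After reduction: 227 − 22 = 205 months
Less pre-trial detention credit: 205 months − 18 months = 187 months
Minimum 66 months: 187 months meets the minimum, no increase.

187 months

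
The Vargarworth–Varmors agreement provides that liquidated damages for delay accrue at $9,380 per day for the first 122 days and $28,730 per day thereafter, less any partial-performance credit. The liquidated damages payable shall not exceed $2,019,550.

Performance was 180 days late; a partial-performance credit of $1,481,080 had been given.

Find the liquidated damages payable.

First 122 days: 122 × $9,380 = $1,144,360
Remaining days: (180 − 122) × $28,730 = $1,666,340
Accrued per-day damages: $1,144,360 + $1,666,340 = $2,810,700
Less partial-performance credit: $2,810,700 − $1,481,080 = $1,329,620
Cap at $2,019,550: $1,329,620 is within the cap, no reduction.

$1,329,620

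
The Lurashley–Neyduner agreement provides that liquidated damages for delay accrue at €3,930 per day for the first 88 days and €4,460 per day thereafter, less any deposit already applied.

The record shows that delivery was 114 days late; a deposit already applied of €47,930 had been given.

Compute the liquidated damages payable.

€413,870

First 88 days: 88 × €3,930 = €345,840
Remaining days: (114 − 88) × €4,460 = €115,960
Accrued per-day damages: €345,840 + €115,960 = €461,800
Less deposit already applied: €461,800 − €47,930 = €413,870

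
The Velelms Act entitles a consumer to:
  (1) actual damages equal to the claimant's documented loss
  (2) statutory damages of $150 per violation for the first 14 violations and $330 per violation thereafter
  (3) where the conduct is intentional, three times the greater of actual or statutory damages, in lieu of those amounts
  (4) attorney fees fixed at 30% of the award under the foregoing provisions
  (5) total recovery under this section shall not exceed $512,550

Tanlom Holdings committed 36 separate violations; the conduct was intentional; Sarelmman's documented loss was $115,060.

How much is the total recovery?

First 14 violations: 14 × $150 = $2,100
Remaining violations: (36 − 14) × $330 = $7,260
Statutory damages: $2,100 + $7,260 = $9,360
Greater of actual damages ($115,060) or statutory damages ($9,360): $115,060
Trebled: 3 × $115,060 = $345,180
Attorney fees: 30% of $345,180 = $103,554
Total before cap: $345,180 + $103,554 = $448,734
Cap at $512,550: $448,734 is within the cap, no reduction.

Total recovery: $448,734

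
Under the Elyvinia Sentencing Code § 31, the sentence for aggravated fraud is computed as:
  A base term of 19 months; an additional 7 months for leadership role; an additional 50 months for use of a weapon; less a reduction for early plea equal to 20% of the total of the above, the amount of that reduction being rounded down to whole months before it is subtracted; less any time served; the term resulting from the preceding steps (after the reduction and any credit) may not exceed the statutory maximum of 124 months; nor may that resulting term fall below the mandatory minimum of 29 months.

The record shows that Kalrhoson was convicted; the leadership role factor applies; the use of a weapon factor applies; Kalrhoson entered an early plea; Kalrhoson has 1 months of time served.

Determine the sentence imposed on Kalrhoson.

60 months

Leadership role enhancement: +7 months
Use of a weapon enhancement: +50 months
Adjusted term: 19 months + 7 months + 50 months = 76 months
Early plea reduction: 20% of 76 months = 15 months (rounded down)
After reduction: 76 − 15 = 61 months
Less time served: 61 months − 1 months = 60 months
Cap at 124 months: 60 months is within the cap, no reduction.
Minimum 29 months: 60 months meets the minimum, no increase.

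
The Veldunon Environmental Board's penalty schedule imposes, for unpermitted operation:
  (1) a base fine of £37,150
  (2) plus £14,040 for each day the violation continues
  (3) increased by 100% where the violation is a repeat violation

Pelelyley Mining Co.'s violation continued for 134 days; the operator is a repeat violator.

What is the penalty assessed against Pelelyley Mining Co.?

£3,837,020

Per-day component: 134 × £14,040 = £1,881,360
Base plus per-day: £37,150 + £1,881,360 = £1,918,510
Enhancement: 100% of £1,918,510 = £1,918,510
Enhanced fine: £1,918,510 + £1,918,510 = £3,837,020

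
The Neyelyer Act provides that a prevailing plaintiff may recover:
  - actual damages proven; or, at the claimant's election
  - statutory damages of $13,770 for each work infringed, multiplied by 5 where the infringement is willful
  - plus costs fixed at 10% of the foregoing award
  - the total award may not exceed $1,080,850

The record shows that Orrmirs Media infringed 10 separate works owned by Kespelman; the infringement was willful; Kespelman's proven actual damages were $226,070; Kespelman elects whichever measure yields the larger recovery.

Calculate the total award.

Award: $757,350

Statutory damages: 10 × $13,770 = $137,700
Multiplied by 5: 5 × $137,700 = $688,500
Greater of actual damages ($226,070) or enhanced statutory damages ($688,500): $688,500
Costs: 10% of $688,500 = $68,850
Award plus costs: $688,500 + $68,850 = $757,350
Cap at $1,080,850: $757,350 is within the cap, no reduction.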